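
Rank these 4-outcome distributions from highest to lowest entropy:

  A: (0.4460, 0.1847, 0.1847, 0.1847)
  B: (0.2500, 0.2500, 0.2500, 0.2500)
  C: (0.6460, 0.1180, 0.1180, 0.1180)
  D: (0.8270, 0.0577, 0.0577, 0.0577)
B > A > C > D

Key insight: Entropy is maximized by uniform distributions and minimized by concentrated distributions.

Entropies:
  H(A) = 1.8696 bits
  H(B) = 2.0000 bits
  H(C) = 1.4987 bits
  H(D) = 0.9387 bits

Ranking: B > A > C > D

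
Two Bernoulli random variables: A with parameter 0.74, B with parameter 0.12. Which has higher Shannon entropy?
A

For binary distributions, entropy is maximized at p=0.5 and decreases as p moves toward 0 or 1.

H(A) = H(0.74) = 0.8267 bits
H(B) = H(0.12) = 0.5294 bits

Distribution A (p=0.74) is closer to uniform (p=0.5), so it has higher entropy.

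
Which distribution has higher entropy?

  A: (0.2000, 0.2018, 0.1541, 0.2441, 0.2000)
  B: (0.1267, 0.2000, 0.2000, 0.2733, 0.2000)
A

Both distributions are close to uniform, making this a harder comparison.

H(A) = 2.3071 bits
H(B) = 2.2823 bits

The distribution closer to uniform has higher entropy.
Answer: A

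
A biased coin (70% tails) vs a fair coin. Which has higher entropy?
Fair coin

The fair coin is uniform (p=0.5), maximizing binary entropy at 1 bit. The biased coin has H(0.70) ≈ 0.881 bits — its outcome is more predictable, so its entropy is lower.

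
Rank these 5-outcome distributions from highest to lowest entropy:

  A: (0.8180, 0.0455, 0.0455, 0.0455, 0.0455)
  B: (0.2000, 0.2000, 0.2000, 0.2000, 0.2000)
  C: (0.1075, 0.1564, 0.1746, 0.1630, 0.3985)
B > C > A

Key insight: Entropy is maximized by uniform distributions and minimized by concentrated distributions.

- Uniform distributions have maximum entropy log₂(5) = 2.3219 bits
- The more "peaked" or concentrated a distribution, the lower its entropy

Entropies:
  H(A) = 1.0484 bits
  H(B) = 2.3219 bits
  H(C) = 2.1596 bits

Ranking: B > C > A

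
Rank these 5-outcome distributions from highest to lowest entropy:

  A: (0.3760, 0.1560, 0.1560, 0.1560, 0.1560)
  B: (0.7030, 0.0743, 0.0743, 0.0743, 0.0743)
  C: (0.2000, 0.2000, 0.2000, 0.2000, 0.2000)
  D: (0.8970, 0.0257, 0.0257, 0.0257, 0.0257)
C > A > B > D

Key insight: Entropy is maximized by uniform distributions and minimized by concentrated distributions.

Entropies:
  H(A) = 2.2032 bits
  H(B) = 1.4716 bits
  H(C) = 2.3219 bits
  H(D) = 0.6844 bits

Ranking: C > A > B > D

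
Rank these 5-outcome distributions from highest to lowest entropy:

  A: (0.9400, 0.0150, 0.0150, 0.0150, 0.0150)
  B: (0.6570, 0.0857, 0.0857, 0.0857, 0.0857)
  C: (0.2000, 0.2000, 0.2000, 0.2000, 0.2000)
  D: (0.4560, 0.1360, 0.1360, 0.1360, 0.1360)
C > D > B > A

Key insight: Entropy is maximized by uniform distributions and minimized by concentrated distributions.

Entropies:
  H(A) = 0.4474 bits
  H(B) = 1.6137 bits
  H(C) = 2.3219 bits
  H(D) = 2.0824 bits

Ranking: C > D > B > A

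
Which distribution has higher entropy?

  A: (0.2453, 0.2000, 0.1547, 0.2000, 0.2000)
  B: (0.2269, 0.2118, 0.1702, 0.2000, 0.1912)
B

Both distributions are close to uniform, making this a harder comparison.

H(A) = 2.3070 bits
H(B) = 2.3153 bits

The distribution closer to uniform has higher entropy.
Answer: B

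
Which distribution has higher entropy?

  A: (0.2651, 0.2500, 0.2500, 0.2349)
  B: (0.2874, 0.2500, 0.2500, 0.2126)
A

Both distributions are close to uniform, making this a harder comparison.

H(A) = 1.9987 bits
H(B) = 1.9919 bits

The distribution closer to uniform has higher entropy.
Answer: A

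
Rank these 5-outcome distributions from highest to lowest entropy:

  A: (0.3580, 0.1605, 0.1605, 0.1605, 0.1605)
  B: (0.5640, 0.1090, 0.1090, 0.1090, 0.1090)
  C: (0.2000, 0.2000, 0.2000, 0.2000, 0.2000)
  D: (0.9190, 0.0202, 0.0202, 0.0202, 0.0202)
C > A > B > D

Key insight: Entropy is maximized by uniform distributions and minimized by concentrated distributions.

Entropies:
  H(A) = 2.2250 bits
  H(B) = 1.8601 bits
  H(C) = 2.3219 bits
  H(D) = 0.5677 bits

Ranking: C > A > B > D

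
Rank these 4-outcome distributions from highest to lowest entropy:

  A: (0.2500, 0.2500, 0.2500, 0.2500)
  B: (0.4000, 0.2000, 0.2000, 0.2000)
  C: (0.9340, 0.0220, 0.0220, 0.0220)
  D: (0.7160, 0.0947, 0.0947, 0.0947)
A > B > D > C

Key insight: Entropy is maximized by uniform distributions and minimized by concentrated distributions.

Entropies:
  H(A) = 2.0000 bits
  H(B) = 1.9219 bits
  H(C) = 0.4554 bits
  H(D) = 1.3110 bits

Ranking: A > B > D > C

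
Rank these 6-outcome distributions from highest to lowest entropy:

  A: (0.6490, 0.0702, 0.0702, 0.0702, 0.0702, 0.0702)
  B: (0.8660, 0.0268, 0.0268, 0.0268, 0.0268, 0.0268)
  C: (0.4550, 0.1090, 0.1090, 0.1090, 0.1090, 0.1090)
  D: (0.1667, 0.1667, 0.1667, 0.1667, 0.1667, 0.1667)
D > C > A > B

Key insight: Entropy is maximized by uniform distributions and minimized by concentrated distributions.

Entropies:
  H(A) = 1.7500 bits
  H(B) = 0.8794 bits
  H(C) = 2.2596 bits
  H(D) = 2.5850 bits

Ranking: D > C > A > B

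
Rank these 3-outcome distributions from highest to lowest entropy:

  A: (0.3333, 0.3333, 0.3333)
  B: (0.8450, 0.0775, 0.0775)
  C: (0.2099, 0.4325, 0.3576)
A > C > B

Key insight: Entropy is maximized by uniform distributions and minimized by concentrated distributions.

- Uniform distributions have maximum entropy log₂(3) = 1.5850 bits
- The more "peaked" or concentrated a distribution, the lower its entropy

Entropies:
  H(A) = 1.5850 bits
  H(B) = 0.7772 bits
  H(C) = 1.5262 bits

Ranking: A > C > B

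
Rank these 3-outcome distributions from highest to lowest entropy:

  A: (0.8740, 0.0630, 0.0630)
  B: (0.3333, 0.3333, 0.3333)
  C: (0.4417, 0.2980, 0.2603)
B > C > A

Key insight: Entropy is maximized by uniform distributions and minimized by concentrated distributions.

- Uniform distributions have maximum entropy log₂(3) = 1.5850 bits
- The more "peaked" or concentrated a distribution, the lower its entropy

Entropies:
  H(A) = 0.6724 bits
  H(B) = 1.5850 bits
  H(C) = 1.5466 bits

Ranking: B > C > A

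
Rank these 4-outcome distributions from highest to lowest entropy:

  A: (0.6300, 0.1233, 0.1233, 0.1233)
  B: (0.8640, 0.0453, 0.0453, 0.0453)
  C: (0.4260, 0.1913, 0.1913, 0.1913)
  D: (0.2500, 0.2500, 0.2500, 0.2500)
D > C > A > B

Key insight: Entropy is maximized by uniform distributions and minimized by concentrated distributions.

Entropies:
  H(A) = 1.5371 bits
  H(B) = 0.7892 bits
  H(C) = 1.8939 bits
  H(D) = 2.0000 bits

Ranking: D > C > A > B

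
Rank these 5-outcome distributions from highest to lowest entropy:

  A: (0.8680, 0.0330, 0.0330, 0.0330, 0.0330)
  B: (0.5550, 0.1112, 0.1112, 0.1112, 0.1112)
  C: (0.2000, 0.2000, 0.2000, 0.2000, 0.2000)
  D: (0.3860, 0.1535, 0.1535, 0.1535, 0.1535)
C > D > B > A

Key insight: Entropy is maximized by uniform distributions and minimized by concentrated distributions.

Entropies:
  H(A) = 0.8269 bits
  H(B) = 1.8813 bits
  H(C) = 2.3219 bits
  H(D) = 2.1902 bits

Ranking: C > D > B > A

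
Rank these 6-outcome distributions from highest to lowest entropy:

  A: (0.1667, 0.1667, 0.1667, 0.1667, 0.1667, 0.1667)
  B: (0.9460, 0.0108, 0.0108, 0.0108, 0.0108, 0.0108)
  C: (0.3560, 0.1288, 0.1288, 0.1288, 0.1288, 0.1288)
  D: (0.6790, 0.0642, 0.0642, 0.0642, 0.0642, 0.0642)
A > C > D > B

Key insight: Entropy is maximized by uniform distributions and minimized by concentrated distributions.

Entropies:
  H(A) = 2.5850 bits
  H(B) = 0.4285 bits
  H(C) = 2.4346 bits
  H(D) = 1.6508 bits

Ranking: A > C > D > B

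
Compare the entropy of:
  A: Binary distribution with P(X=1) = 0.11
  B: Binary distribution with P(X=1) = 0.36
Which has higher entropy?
B

For binary distributions, entropy is maximized at p=0.5 and decreases as p moves toward 0 or 1.

H(A) = H(0.11) = 0.4999 bits
H(B) = H(0.36) = 0.9427 bits

Distribution B (p=0.36) is closer to uniform (p=0.5), so it has higher entropy.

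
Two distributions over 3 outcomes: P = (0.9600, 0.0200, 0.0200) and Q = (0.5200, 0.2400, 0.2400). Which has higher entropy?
Q

P is highly concentrated on one outcome (96%), making it nearly deterministic. Q spreads its mass more evenly (max 52%). The more spread-out distribution has higher entropy: H(P) ≈ 0.282 bits, H(Q) ≈ 1.479 bits.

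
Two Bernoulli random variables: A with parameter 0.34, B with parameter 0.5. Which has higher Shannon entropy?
B

For binary distributions, entropy is maximized at p=0.5 and decreases as p moves toward 0 or 1.

H(A) = H(0.34) = 0.9248 bits
H(B) = H(0.5) = 1.0000 bits

Distribution B (p=0.5) is closer to uniform (p=0.5), so it has higher entropy.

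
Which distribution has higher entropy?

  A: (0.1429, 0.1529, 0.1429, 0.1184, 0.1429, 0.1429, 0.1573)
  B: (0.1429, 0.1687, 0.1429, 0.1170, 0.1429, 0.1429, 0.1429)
A

Both distributions are close to uniform, making this a harder comparison.

H(A) = 2.8026 bits
H(B) = 2.8006 bits

The distribution closer to uniform has higher entropy.
Answer: A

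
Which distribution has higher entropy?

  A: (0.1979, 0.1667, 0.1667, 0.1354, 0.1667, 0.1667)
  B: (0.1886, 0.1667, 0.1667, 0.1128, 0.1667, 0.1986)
A

Both distributions are close to uniform, making this a harder comparison.

H(A) = 2.5765 bits
H(B) = 2.5646 bits

The distribution closer to uniform has higher entropy.
Answer: A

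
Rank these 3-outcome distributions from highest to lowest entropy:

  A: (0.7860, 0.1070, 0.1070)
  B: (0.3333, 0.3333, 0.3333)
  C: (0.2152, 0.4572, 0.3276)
B > C > A

Key insight: Entropy is maximized by uniform distributions and minimized by concentrated distributions.

- Uniform distributions have maximum entropy log₂(3) = 1.5850 bits
- The more "peaked" or concentrated a distribution, the lower its entropy

Entropies:
  H(A) = 0.9631 bits
  H(B) = 1.5850 bits
  H(C) = 1.5206 bits

Ranking: B > C > A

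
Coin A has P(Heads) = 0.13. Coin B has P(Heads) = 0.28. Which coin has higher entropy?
B

For binary distributions, entropy is maximized at p=0.5 and decreases as p moves toward 0 or 1.

H(A) = H(0.13) = 0.5574 bits
H(B) = H(0.28) = 0.8555 bits

Distribution B (p=0.28) is closer to uniform (p=0.5), so it has higher entropy.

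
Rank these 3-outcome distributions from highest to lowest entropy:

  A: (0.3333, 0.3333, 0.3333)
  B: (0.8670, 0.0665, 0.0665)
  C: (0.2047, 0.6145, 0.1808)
A > C > B

Key insight: Entropy is maximized by uniform distributions and minimized by concentrated distributions.

- Uniform distributions have maximum entropy log₂(3) = 1.5850 bits
- The more "peaked" or concentrated a distribution, the lower its entropy

Entropies:
  H(A) = 1.5850 bits
  H(B) = 0.6986 bits
  H(C) = 1.3463 bits

Ranking: A > C > B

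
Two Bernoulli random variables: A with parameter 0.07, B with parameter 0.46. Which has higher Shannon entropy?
B

For binary distributions, entropy is maximized at p=0.5 and decreases as p moves toward 0 or 1.

H(A) = H(0.07) = 0.3659 bits
H(B) = H(0.46) = 0.9954 bits

Distribution B (p=0.46) is closer to uniform (p=0.5), so it has higher entropy.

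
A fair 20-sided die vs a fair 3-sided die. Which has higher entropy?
20-sided die

Both are uniform distributions; for uniform over n outcomes, H = log₂(n). H(20-sided) = log₂(20) = 4.322 bits and H(3-sided) = log₂(3) = 1.585 bits. More outcomes in a uniform distribution means higher entropy.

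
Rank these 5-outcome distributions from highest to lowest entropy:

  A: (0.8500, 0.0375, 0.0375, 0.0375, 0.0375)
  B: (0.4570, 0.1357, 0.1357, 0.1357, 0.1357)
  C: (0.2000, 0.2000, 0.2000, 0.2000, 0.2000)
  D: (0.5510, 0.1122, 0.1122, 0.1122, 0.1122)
C > B > D > A

Key insight: Entropy is maximized by uniform distributions and minimized by concentrated distributions.

Entropies:
  H(A) = 0.9098 bits
  H(B) = 2.0807 bits
  H(C) = 2.3219 bits
  H(D) = 1.8905 bits

Ranking: C > B > D > A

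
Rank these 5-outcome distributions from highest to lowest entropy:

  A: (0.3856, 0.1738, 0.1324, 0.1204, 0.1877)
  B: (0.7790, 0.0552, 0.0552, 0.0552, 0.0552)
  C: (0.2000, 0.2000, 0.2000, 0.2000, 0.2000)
C > A > B

Key insight: Entropy is maximized by uniform distributions and minimized by concentrated distributions.

- Uniform distributions have maximum entropy log₂(5) = 2.3219 bits
- The more "peaked" or concentrated a distribution, the lower its entropy

Entropies:
  H(A) = 2.1760 bits
  H(B) = 1.2040 bits
  H(C) = 2.3219 bits

Ranking: C > A > B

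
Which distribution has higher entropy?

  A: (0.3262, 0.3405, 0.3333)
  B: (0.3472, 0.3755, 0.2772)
A

Both distributions are close to uniform, making this a harder comparison.

H(A) = 1.5847 bits
H(B) = 1.5736 bits

The distribution closer to uniform has higher entropy.
Answer: A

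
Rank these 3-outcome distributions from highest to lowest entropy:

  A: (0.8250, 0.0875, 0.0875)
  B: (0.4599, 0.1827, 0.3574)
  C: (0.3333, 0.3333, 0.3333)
C > B > A

Key insight: Entropy is maximized by uniform distributions and minimized by concentrated distributions.

- Uniform distributions have maximum entropy log₂(3) = 1.5850 bits
- The more "peaked" or concentrated a distribution, the lower its entropy

Entropies:
  H(A) = 0.8440 bits
  H(B) = 1.4940 bits
  H(C) = 1.5850 bits

Ranking: C > B > A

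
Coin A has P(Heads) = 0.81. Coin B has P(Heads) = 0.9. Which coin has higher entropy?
A

For binary distributions, entropy is maximized at p=0.5 and decreases as p moves toward 0 or 1.

H(A) = H(0.81) = 0.7015 bits
H(B) = H(0.9) = 0.4690 bits

Distribution A (p=0.81) is closer to uniform (p=0.5), so it has higher entropy.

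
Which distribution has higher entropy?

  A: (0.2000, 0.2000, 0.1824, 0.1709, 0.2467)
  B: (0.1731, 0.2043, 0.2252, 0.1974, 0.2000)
B

Both distributions are close to uniform, making this a harder comparison.

H(A) = 2.3102 bits
H(B) = 2.3169 bits

The distribution closer to uniform has higher entropy.
Answer: B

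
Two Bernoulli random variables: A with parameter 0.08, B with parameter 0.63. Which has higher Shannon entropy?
B

For binary distributions, entropy is maximized at p=0.5 and decreases as p moves toward 0 or 1.

H(A) = H(0.08) = 0.4022 bits
H(B) = H(0.63) = 0.9507 bits

Distribution B (p=0.63) is closer to uniform (p=0.5), so it has higher entropy.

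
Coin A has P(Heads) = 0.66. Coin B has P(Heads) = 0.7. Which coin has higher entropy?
A

For binary distributions, entropy is maximized at p=0.5 and decreases as p moves toward 0 or 1.

H(A) = H(0.66) = 0.9248 bits
H(B) = H(0.7) = 0.8813 bits

Distribution A (p=0.66) is closer to uniform (p=0.5), so it has higher entropy.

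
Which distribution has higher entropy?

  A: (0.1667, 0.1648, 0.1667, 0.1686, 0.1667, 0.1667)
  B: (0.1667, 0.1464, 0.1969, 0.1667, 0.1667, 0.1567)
A

Both distributions are close to uniform, making this a harder comparison.

H(A) = 2.5849 bits
H(B) = 2.5790 bits

The distribution closer to uniform has higher entropy.
Answer: A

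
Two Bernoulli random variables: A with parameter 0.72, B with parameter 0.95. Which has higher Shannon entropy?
A

For binary distributions, entropy is maximized at p=0.5 and decreases as p moves toward 0 or 1.

H(A) = H(0.72) = 0.8555 bits
H(B) = H(0.95) = 0.2864 bits

Distribution A (p=0.72) is closer to uniform (p=0.5), so it has higher entropy.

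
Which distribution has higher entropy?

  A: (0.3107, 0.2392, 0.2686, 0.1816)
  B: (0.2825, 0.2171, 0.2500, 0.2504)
B

Both distributions are close to uniform, making this a harder comparison.

H(A) = 1.9739 bits
H(B) = 1.9938 bits

The distribution closer to uniform has higher entropy.
Answer: B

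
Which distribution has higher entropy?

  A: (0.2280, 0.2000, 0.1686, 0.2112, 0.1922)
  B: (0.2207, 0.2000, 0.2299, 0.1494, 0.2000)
A

Both distributions are close to uniform, making this a harder comparison.

H(A) = 2.3148 bits
H(B) = 2.3072 bits

The distribution closer to uniform has higher entropy.
Answer: A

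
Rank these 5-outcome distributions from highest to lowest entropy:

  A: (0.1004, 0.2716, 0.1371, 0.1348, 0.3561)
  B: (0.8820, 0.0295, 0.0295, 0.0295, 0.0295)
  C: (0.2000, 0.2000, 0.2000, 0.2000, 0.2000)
C > A > B

Key insight: Entropy is maximized by uniform distributions and minimized by concentrated distributions.

- Uniform distributions have maximum entropy log₂(5) = 2.3219 bits
- The more "peaked" or concentrated a distribution, the lower its entropy

Entropies:
  H(A) = 2.1568 bits
  H(B) = 0.7596 bits
  H(C) = 2.3219 bits

Ranking: C > A > B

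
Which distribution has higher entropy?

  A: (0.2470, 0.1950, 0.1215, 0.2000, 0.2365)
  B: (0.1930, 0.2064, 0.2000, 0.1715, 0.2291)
B

Both distributions are close to uniform, making this a harder comparison.

H(A) = 2.2840 bits
H(B) = 2.3156 bits

The distribution closer to uniform has higher entropy.
Answer: B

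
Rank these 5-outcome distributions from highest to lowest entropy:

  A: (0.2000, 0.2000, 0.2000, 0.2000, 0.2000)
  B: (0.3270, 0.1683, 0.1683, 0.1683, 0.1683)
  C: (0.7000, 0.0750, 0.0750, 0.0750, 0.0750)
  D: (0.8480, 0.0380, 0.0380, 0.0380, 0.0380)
A > B > C > D

Key insight: Entropy is maximized by uniform distributions and minimized by concentrated distributions.

Entropies:
  H(A) = 2.3219 bits
  H(B) = 2.2578 bits
  H(C) = 1.4813 bits
  H(D) = 0.9188 bits

Ranking: A > B > C > D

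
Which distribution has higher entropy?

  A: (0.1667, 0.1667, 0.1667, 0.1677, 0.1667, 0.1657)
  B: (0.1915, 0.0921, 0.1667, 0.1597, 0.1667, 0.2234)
A

Both distributions are close to uniform, making this a harder comparison.

H(A) = 2.5850 bits
H(B) = 2.5409 bits

The distribution closer to uniform has higher entropy.
Answer: A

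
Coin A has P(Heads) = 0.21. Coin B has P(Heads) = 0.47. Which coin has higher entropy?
B

For binary distributions, entropy is maximized at p=0.5 and decreases as p moves toward 0 or 1.

H(A) = H(0.21) = 0.7415 bits
H(B) = H(0.47) = 0.9974 bits

Distribution B (p=0.47) is closer to uniform (p=0.5), so it has higher entropy.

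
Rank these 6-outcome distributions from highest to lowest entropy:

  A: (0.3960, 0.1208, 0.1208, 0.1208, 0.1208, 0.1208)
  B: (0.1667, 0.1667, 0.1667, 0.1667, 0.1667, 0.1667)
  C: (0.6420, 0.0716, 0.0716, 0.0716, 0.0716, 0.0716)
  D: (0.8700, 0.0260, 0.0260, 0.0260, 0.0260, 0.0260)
B > A > C > D

Key insight: Entropy is maximized by uniform distributions and minimized by concentrated distributions.

Entropies:
  H(A) = 2.3710 bits
  H(B) = 2.5850 bits
  H(C) = 1.7723 bits
  H(D) = 0.8593 bits

Ranking: B > A > C > D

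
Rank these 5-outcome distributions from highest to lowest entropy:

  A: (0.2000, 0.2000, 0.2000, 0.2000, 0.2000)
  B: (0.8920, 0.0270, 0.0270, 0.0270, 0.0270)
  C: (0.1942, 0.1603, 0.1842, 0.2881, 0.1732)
A > C > B

Key insight: Entropy is maximized by uniform distributions and minimized by concentrated distributions.

- Uniform distributions have maximum entropy log₂(5) = 2.3219 bits
- The more "peaked" or concentrated a distribution, the lower its entropy

Entropies:
  H(A) = 2.3219 bits
  H(B) = 0.7099 bits
  H(C) = 2.2874 bits

Ranking: A > C > B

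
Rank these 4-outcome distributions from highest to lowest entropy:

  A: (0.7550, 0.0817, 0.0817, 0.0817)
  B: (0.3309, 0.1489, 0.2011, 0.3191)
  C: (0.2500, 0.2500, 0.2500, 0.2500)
C > B > A

Key insight: Entropy is maximized by uniform distributions and minimized by concentrated distributions.

- Uniform distributions have maximum entropy log₂(4) = 2.0000 bits
- The more "peaked" or concentrated a distribution, the lower its entropy

Entropies:
  H(A) = 1.1916 bits
  H(B) = 1.9283 bits
  H(C) = 2.0000 bits

Ranking: C > B > A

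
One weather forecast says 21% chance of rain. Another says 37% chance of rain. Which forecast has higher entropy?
37% forecast

Treat each forecast as a Bernoulli distribution. Binary entropy is maximized at p=0.5 and falls off symmetrically toward 0 or 1. The 37% forecast is closer to 50%, so it is more uncertain. H(21%) ≈ 0.741 bits, H(37%) ≈ 0.951 bits.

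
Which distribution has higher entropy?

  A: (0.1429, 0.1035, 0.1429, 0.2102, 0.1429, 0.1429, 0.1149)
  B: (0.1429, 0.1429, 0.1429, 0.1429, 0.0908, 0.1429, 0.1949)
B

Both distributions are close to uniform, making this a harder comparison.

H(A) = 2.7745 bits
H(B) = 2.7793 bits

The distribution closer to uniform has higher entropy.
Answer: B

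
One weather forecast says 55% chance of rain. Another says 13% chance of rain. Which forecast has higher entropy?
55% forecast

Treat each forecast as a Bernoulli distribution. Binary entropy is maximized at p=0.5 and falls off symmetrically toward 0 or 1. The 55% forecast is closer to 50%, so it is more uncertain. H(55%) ≈ 0.993 bits, H(13%) ≈ 0.557 bits.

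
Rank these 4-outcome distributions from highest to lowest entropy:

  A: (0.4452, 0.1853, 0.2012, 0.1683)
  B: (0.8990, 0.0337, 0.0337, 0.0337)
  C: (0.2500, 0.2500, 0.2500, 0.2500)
C > A > B

Key insight: Entropy is maximized by uniform distributions and minimized by concentrated distributions.

- Uniform distributions have maximum entropy log₂(4) = 2.0000 bits
- The more "peaked" or concentrated a distribution, the lower its entropy

Entropies:
  H(A) = 1.8686 bits
  H(B) = 0.6322 bits
  H(C) = 2.0000 bits

Ranking: C > A > B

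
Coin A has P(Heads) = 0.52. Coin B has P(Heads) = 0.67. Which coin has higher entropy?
A

For binary distributions, entropy is maximized at p=0.5 and decreases as p moves toward 0 or 1.

H(A) = H(0.52) = 0.9988 bits
H(B) = H(0.67) = 0.9149 bits

Distribution A (p=0.52) is closer to uniform (p=0.5), so it has higher entropy.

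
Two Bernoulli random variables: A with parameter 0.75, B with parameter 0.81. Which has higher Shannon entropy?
A

For binary distributions, entropy is maximized at p=0.5 and decreases as p moves toward 0 or 1.

H(A) = H(0.75) = 0.8113 bits
H(B) = H(0.81) = 0.7015 bits

Distribution A (p=0.75) is closer to uniform (p=0.5), so it has higher entropy.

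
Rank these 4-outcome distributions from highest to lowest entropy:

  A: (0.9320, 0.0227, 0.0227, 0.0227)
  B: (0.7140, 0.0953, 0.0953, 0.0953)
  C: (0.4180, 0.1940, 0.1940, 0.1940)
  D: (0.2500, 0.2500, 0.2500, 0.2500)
D > C > B > A

Key insight: Entropy is maximized by uniform distributions and minimized by concentrated distributions.

Entropies:
  H(A) = 0.4662 bits
  H(B) = 1.3168 bits
  H(C) = 1.9030 bits
  H(D) = 2.0000 bits

Ranking: D > C > B > A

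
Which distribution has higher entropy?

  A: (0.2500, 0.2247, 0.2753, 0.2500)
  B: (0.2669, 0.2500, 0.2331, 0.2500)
B

Both distributions are close to uniform, making this a harder comparison.

H(A) = 1.9963 bits
H(B) = 1.9984 bits

The distribution closer to uniform has higher entropy.
Answer: B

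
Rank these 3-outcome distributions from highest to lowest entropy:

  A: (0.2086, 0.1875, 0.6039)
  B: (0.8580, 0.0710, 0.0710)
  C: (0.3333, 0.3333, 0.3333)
C > A > B

Key insight: Entropy is maximized by uniform distributions and minimized by concentrated distributions.

- Uniform distributions have maximum entropy log₂(3) = 1.5850 bits
- The more "peaked" or concentrated a distribution, the lower its entropy

Entropies:
  H(A) = 1.3639 bits
  H(B) = 0.7315 bits
  H(C) = 1.5850 bits

Ranking: C > A > B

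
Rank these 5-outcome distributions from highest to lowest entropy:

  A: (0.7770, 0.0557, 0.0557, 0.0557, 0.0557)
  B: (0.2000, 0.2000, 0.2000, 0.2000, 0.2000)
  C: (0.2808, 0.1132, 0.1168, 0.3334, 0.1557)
B > C > A

Key insight: Entropy is maximized by uniform distributions and minimized by concentrated distributions.

- Uniform distributions have maximum entropy log₂(5) = 2.3219 bits
- The more "peaked" or concentrated a distribution, the lower its entropy

Entropies:
  H(A) = 1.2116 bits
  H(B) = 2.3219 bits
  H(C) = 2.1784 bits

Ranking: B > C > A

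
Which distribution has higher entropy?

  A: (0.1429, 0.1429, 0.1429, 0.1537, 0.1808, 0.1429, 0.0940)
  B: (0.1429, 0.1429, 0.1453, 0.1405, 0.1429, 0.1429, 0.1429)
B

Both distributions are close to uniform, making this a harder comparison.

H(A) = 2.7864 bits
H(B) = 2.8073 bits

The distribution closer to uniform has higher entropy.
Answer: B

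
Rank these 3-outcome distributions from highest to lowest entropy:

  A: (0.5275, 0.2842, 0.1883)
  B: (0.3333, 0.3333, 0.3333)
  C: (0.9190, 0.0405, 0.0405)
B > A > C

Key insight: Entropy is maximized by uniform distributions and minimized by concentrated distributions.

- Uniform distributions have maximum entropy log₂(3) = 1.5850 bits
- The more "peaked" or concentrated a distribution, the lower its entropy

Entropies:
  H(A) = 1.4562 bits
  H(B) = 1.5850 bits
  H(C) = 0.4867 bits

Ranking: B > A > C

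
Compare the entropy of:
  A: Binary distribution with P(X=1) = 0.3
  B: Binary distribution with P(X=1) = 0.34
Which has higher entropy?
B

For binary distributions, entropy is maximized at p=0.5 and decreases as p moves toward 0 or 1.

H(A) = H(0.3) = 0.8813 bits
H(B) = H(0.34) = 0.9248 bits

Distribution B (p=0.34) is closer to uniform (p=0.5), so it has higher entropy.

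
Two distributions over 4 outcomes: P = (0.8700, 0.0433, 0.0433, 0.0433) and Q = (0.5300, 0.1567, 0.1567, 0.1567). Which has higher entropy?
Q

P is highly concentrated on one outcome (87%), making it nearly deterministic. Q spreads its mass more evenly (max 53%). The more spread-out distribution has higher entropy: H(P) ≈ 0.763 bits, H(Q) ≈ 1.742 bits.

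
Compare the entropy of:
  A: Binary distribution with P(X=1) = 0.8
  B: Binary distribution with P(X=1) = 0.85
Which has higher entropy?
A

For binary distributions, entropy is maximized at p=0.5 and decreases as p moves toward 0 or 1.

H(A) = H(0.8) = 0.7219 bits
H(B) = H(0.85) = 0.6098 bits

Distribution A (p=0.8) is closer to uniform (p=0.5), so it has higher entropy.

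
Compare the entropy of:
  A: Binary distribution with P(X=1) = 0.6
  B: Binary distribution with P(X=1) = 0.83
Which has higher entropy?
A

For binary distributions, entropy is maximized at p=0.5 and decreases as p moves toward 0 or 1.

H(A) = H(0.6) = 0.9710 bits
H(B) = H(0.83) = 0.6577 bits

Distribution A (p=0.6) is closer to uniform (p=0.5), so it has higher entropy.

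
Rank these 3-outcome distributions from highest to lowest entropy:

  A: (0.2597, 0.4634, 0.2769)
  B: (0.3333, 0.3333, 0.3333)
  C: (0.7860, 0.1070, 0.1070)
B > A > C

Key insight: Entropy is maximized by uniform distributions and minimized by concentrated distributions.

- Uniform distributions have maximum entropy log₂(3) = 1.5850 bits
- The more "peaked" or concentrated a distribution, the lower its entropy

Entropies:
  H(A) = 1.5323 bits
  H(B) = 1.5850 bits
  H(C) = 0.9631 bits

Ranking: B > A > C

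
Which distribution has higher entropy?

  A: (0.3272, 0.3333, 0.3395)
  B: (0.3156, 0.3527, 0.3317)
A

Both distributions are close to uniform, making this a harder comparison.

H(A) = 1.5848 bits
H(B) = 1.5835 bits

The distribution closer to uniform has higher entropy.
Answer: A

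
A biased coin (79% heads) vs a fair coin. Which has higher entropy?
Fair coin

The fair coin is uniform (p=0.5), maximizing binary entropy at 1 bit. The biased coin has H(0.79) ≈ 0.741 bits — its outcome is more predictable, so its entropy is lower.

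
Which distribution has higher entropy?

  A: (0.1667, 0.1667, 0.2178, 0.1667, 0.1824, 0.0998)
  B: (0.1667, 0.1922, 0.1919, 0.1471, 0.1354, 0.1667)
B

Both distributions are close to uniform, making this a harder comparison.

H(A) = 2.5510 bits
H(B) = 2.5734 bits

The distribution closer to uniform has higher entropy.
Answer: B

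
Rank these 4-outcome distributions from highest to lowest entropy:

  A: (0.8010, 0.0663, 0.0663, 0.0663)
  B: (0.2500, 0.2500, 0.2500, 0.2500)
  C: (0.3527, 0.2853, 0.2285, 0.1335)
B > C > A

Key insight: Entropy is maximized by uniform distributions and minimized by concentrated distributions.

- Uniform distributions have maximum entropy log₂(4) = 2.0000 bits
- The more "peaked" or concentrated a distribution, the lower its entropy

Entropies:
  H(A) = 1.0353 bits
  H(B) = 2.0000 bits
  H(C) = 1.9210 bits

Ranking: B > C > A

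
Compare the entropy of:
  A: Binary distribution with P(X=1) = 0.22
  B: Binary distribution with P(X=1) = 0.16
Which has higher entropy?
A

For binary distributions, entropy is maximized at p=0.5 and decreases as p moves toward 0 or 1.

H(A) = H(0.22) = 0.7602 bits
H(B) = H(0.16) = 0.6343 bits

Distribution A (p=0.22) is closer to uniform (p=0.5), so it has higher entropy.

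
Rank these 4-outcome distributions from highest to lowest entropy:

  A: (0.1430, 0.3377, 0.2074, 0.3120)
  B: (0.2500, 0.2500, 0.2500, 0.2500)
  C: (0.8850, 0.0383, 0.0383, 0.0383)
B > A > C

Key insight: Entropy is maximized by uniform distributions and minimized by concentrated distributions.

- Uniform distributions have maximum entropy log₂(4) = 2.0000 bits
- The more "peaked" or concentrated a distribution, the lower its entropy

Entropies:
  H(A) = 1.9251 bits
  H(B) = 2.0000 bits
  H(C) = 0.6971 bits

Ranking: B > A > C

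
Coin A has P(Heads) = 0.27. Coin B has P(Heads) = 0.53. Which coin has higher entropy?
B

For binary distributions, entropy is maximized at p=0.5 and decreases as p moves toward 0 or 1.

H(A) = H(0.27) = 0.8415 bits
H(B) = H(0.53) = 0.9974 bits

Distribution B (p=0.53) is closer to uniform (p=0.5), so it has higher entropy.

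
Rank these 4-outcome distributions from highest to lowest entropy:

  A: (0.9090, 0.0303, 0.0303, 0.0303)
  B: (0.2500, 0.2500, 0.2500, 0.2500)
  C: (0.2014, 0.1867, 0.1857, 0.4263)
B > C > A

Key insight: Entropy is maximized by uniform distributions and minimized by concentrated distributions.

- Uniform distributions have maximum entropy log₂(4) = 2.0000 bits
- The more "peaked" or concentrated a distribution, the lower its entropy

Entropies:
  H(A) = 0.5840 bits
  H(B) = 2.0000 bits
  H(C) = 1.8930 bits

Ranking: B > C > A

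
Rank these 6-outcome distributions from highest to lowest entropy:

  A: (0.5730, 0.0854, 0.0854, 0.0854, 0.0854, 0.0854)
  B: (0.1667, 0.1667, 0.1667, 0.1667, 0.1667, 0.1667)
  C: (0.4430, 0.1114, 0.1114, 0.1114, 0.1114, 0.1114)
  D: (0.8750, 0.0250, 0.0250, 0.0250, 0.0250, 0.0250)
B > C > A > D

Key insight: Entropy is maximized by uniform distributions and minimized by concentrated distributions.

Entropies:
  H(A) = 1.9760 bits
  H(B) = 2.5850 bits
  H(C) = 2.2839 bits
  H(D) = 0.8338 bits

Ranking: B > C > A > D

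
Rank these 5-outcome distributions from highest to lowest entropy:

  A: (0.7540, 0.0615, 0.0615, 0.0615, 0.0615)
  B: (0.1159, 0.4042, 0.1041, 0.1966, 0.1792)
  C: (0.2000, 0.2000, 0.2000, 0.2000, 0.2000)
C > B > A

Key insight: Entropy is maximized by uniform distributions and minimized by concentrated distributions.

- Uniform distributions have maximum entropy log₂(5) = 2.3219 bits
- The more "peaked" or concentrated a distribution, the lower its entropy

Entropies:
  H(A) = 1.2969 bits
  H(B) = 2.1343 bits
  H(C) = 2.3219 bits

Ranking: C > B > A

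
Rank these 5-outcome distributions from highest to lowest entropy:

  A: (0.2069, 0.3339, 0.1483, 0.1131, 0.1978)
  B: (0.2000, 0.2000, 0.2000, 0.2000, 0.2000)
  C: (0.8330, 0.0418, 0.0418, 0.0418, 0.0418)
B > A > C

Key insight: Entropy is maximized by uniform distributions and minimized by concentrated distributions.

- Uniform distributions have maximum entropy log₂(5) = 2.3219 bits
- The more "peaked" or concentrated a distribution, the lower its entropy

Entropies:
  H(A) = 2.2250 bits
  H(B) = 2.3219 bits
  H(C) = 0.9848 bits

Ranking: B > A > C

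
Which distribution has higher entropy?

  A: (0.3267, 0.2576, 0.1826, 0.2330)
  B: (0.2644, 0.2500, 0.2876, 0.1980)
B

Both distributions are close to uniform, making this a harder comparison.

H(A) = 1.9690 bits
H(B) = 1.9871 bits

The distribution closer to uniform has higher entropy.
Answer: B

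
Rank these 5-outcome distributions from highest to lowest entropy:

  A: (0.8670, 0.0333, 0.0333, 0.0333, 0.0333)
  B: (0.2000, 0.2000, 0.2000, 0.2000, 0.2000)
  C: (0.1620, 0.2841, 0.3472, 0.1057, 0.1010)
B > C > A

Key insight: Entropy is maximized by uniform distributions and minimized by concentrated distributions.

- Uniform distributions have maximum entropy log₂(5) = 2.3219 bits
- The more "peaked" or concentrated a distribution, the lower its entropy

Entropies:
  H(A) = 0.8316 bits
  H(B) = 2.3219 bits
  H(C) = 2.1478 bits

Ranking: B > C > A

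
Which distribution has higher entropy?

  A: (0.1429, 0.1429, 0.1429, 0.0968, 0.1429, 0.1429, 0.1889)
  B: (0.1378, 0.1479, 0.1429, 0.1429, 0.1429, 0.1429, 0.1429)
B

Both distributions are close to uniform, making this a harder comparison.

H(A) = 2.7856 bits
H(B) = 2.8071 bits

The distribution closer to uniform has higher entropy.
Answer: B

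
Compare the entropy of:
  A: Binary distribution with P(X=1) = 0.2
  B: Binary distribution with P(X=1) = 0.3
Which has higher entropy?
B

For binary distributions, entropy is maximized at p=0.5 and decreases as p moves toward 0 or 1.

H(A) = H(0.2) = 0.7219 bits
H(B) = H(0.3) = 0.8813 bits

Distribution B (p=0.3) is closer to uniform (p=0.5), so it has higher entropy.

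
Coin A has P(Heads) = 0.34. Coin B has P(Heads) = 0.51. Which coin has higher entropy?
B

For binary distributions, entropy is maximized at p=0.5 and decreases as p moves toward 0 or 1.

H(A) = H(0.34) = 0.9248 bits
H(B) = H(0.51) = 0.9997 bits

Distribution B (p=0.51) is closer to uniform (p=0.5), so it has higher entropy.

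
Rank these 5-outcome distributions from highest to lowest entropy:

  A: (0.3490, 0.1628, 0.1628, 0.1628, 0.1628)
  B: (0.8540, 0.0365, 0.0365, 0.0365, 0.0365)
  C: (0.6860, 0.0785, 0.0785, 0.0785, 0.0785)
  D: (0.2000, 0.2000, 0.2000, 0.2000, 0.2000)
D > A > C > B

Key insight: Entropy is maximized by uniform distributions and minimized by concentrated distributions.

Entropies:
  H(A) = 2.2352 bits
  H(B) = 0.8917 bits
  H(C) = 1.5257 bits
  H(D) = 2.3219 bits

Ranking: D > A > C > B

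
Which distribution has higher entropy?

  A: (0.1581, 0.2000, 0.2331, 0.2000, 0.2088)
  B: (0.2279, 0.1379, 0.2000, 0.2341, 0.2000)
A

Both distributions are close to uniform, making this a harder comparison.

H(A) = 2.3111 bits
H(B) = 2.2996 bits

The distribution closer to uniform has higher entropy.
Answer: A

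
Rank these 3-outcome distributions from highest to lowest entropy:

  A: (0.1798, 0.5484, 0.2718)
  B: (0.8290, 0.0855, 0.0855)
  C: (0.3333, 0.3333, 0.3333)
C > A > B

Key insight: Entropy is maximized by uniform distributions and minimized by concentrated distributions.

- Uniform distributions have maximum entropy log₂(3) = 1.5850 bits
- The more "peaked" or concentrated a distribution, the lower its entropy

Entropies:
  H(A) = 1.4313 bits
  H(B) = 0.8310 bits
  H(C) = 1.5850 bits

Ranking: C > A > B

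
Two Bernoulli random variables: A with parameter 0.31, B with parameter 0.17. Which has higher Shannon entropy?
A

For binary distributions, entropy is maximized at p=0.5 and decreases as p moves toward 0 or 1.

H(A) = H(0.31) = 0.8932 bits
H(B) = H(0.17) = 0.6577 bits

Distribution A (p=0.31) is closer to uniform (p=0.5), so it has higher entropy.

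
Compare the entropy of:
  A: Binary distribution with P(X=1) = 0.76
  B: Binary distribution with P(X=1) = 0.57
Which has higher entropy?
B

For binary distributions, entropy is maximized at p=0.5 and decreases as p moves toward 0 or 1.

H(A) = H(0.76) = 0.7950 bits
H(B) = H(0.57) = 0.9858 bits

Distribution B (p=0.57) is closer to uniform (p=0.5), so it has higher entropy.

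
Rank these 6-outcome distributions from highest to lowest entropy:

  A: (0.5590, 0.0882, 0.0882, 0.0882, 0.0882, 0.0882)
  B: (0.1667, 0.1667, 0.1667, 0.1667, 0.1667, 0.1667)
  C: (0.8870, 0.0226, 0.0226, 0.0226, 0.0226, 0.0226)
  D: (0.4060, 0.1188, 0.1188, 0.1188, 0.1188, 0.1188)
B > D > A > C

Key insight: Entropy is maximized by uniform distributions and minimized by concentrated distributions.

Entropies:
  H(A) = 2.0139 bits
  H(B) = 2.5850 bits
  H(C) = 0.7713 bits
  H(D) = 2.3536 bits

Ranking: B > D > A > C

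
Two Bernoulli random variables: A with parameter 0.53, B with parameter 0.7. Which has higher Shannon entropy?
A

For binary distributions, entropy is maximized at p=0.5 and decreases as p moves toward 0 or 1.

H(A) = H(0.53) = 0.9974 bits
H(B) = H(0.7) = 0.8813 bits

Distribution A (p=0.53) is closer to uniform (p=0.5), so it has higher entropy.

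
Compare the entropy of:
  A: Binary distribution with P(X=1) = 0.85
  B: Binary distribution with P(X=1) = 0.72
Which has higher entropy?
B

For binary distributions, entropy is maximized at p=0.5 and decreases as p moves toward 0 or 1.

H(A) = H(0.85) = 0.6098 bits
H(B) = H(0.72) = 0.8555 bits

Distribution B (p=0.72) is closer to uniform (p=0.5), so it has higher entropy.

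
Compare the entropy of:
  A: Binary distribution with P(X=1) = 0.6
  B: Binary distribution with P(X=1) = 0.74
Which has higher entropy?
A

For binary distributions, entropy is maximized at p=0.5 and decreases as p moves toward 0 or 1.

H(A) = H(0.6) = 0.9710 bits
H(B) = H(0.74) = 0.8267 bits

Distribution A (p=0.6) is closer to uniform (p=0.5), so it has higher entropy.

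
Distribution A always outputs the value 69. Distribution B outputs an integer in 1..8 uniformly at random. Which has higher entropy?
B

A is deterministic, so H(A) = 0. B is uniform over 8 outcomes, so H(B) = log₂(8) = 3.000 bits. Any distribution with genuine randomness has higher entropy than a deterministic one.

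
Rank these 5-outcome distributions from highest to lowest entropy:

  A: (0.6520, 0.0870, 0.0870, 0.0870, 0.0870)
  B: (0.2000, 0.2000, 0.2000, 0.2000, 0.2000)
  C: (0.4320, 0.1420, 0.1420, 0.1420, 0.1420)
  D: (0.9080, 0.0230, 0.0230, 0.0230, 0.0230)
B > C > A > D

Key insight: Entropy is maximized by uniform distributions and minimized by concentrated distributions.

Entropies:
  H(A) = 1.6283 bits
  H(B) = 2.3219 bits
  H(C) = 2.1226 bits
  H(D) = 0.6271 bits

Ranking: B > C > A > D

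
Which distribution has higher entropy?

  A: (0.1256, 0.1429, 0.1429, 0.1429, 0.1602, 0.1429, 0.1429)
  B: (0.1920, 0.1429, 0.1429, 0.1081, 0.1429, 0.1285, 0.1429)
A

Both distributions are close to uniform, making this a harder comparison.

H(A) = 2.8043 bits
H(B) = 2.7886 bits

The distribution closer to uniform has higher entropy.
Answer: A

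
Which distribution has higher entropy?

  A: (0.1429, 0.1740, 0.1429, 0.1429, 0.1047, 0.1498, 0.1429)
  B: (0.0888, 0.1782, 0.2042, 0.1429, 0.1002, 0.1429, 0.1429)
A

Both distributions are close to uniform, making this a harder comparison.

H(A) = 2.7944 bits
H(B) = 2.7574 bits

The distribution closer to uniform has higher entropy.
Answer: A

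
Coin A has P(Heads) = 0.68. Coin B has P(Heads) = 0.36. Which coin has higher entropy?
B

For binary distributions, entropy is maximized at p=0.5 and decreases as p moves toward 0 or 1.

H(A) = H(0.68) = 0.9044 bits
H(B) = H(0.36) = 0.9427 bits

Distribution B (p=0.36) is closer to uniform (p=0.5), so it has higher entropy.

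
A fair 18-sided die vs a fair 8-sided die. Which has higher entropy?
18-sided die

Both are uniform distributions; for uniform over n outcomes, H = log₂(n). H(18-sided) = log₂(18) = 4.170 bits and H(8-sided) = log₂(8) = 3.000 bits. More outcomes in a uniform distribution means higher entropy.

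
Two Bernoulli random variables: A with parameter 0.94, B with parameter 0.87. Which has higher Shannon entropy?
B

For binary distributions, entropy is maximized at p=0.5 and decreases as p moves toward 0 or 1.

H(A) = H(0.94) = 0.3274 bits
H(B) = H(0.87) = 0.5574 bits

Distribution B (p=0.87) is closer to uniform (p=0.5), so it has higher entropy.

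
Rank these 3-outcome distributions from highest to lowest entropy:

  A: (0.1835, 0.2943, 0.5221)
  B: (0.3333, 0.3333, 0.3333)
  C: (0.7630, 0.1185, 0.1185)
B > A > C

Key insight: Entropy is maximized by uniform distributions and minimized by concentrated distributions.

- Uniform distributions have maximum entropy log₂(3) = 1.5850 bits
- The more "peaked" or concentrated a distribution, the lower its entropy

Entropies:
  H(A) = 1.4577 bits
  H(B) = 1.5850 bits
  H(C) = 1.0270 bits

Ranking: B > A > C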